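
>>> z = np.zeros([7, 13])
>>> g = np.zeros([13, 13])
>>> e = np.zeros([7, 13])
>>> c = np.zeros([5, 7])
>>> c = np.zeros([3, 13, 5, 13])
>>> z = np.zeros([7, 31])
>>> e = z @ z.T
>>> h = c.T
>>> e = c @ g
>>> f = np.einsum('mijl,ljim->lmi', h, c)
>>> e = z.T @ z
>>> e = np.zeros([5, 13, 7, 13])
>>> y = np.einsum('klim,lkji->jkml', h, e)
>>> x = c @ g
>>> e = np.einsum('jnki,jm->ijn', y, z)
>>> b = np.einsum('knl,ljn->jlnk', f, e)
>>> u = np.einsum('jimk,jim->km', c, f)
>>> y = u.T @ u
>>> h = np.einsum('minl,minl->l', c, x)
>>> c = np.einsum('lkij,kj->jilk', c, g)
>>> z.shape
(7, 31)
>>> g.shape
(13, 13)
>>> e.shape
(5, 7, 13)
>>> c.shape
(13, 5, 3, 13)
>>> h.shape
(13,)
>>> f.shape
(3, 13, 5)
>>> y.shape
(5, 5)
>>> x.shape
(3, 13, 5, 13)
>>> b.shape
(7, 5, 13, 3)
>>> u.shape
(13, 5)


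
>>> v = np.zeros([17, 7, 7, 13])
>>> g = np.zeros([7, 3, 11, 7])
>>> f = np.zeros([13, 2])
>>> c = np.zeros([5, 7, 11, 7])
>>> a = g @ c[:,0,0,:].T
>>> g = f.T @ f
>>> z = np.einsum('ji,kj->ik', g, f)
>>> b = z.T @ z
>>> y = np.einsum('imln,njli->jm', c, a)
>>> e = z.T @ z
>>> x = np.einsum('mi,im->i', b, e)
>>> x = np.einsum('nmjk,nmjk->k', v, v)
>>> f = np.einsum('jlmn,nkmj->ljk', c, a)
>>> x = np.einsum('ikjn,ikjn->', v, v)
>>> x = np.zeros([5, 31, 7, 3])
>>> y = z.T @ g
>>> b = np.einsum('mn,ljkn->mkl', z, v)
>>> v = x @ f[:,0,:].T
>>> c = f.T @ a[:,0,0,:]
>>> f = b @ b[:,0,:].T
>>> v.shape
(5, 31, 7, 7)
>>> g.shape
(2, 2)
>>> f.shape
(2, 7, 2)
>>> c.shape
(3, 5, 5)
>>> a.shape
(7, 3, 11, 5)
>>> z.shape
(2, 13)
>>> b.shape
(2, 7, 17)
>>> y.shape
(13, 2)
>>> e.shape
(13, 13)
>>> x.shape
(5, 31, 7, 3)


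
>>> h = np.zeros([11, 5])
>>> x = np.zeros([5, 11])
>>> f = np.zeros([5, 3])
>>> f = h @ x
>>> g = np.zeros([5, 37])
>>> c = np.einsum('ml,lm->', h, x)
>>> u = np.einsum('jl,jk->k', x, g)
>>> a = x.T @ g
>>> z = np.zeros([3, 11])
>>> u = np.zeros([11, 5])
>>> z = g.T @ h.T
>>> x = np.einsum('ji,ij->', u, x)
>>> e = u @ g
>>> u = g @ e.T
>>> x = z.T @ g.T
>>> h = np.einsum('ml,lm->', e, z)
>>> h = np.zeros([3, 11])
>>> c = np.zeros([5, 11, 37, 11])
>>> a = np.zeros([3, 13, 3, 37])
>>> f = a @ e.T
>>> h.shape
(3, 11)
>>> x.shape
(11, 5)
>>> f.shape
(3, 13, 3, 11)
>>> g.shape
(5, 37)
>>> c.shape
(5, 11, 37, 11)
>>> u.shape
(5, 11)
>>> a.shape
(3, 13, 3, 37)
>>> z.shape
(37, 11)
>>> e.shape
(11, 37)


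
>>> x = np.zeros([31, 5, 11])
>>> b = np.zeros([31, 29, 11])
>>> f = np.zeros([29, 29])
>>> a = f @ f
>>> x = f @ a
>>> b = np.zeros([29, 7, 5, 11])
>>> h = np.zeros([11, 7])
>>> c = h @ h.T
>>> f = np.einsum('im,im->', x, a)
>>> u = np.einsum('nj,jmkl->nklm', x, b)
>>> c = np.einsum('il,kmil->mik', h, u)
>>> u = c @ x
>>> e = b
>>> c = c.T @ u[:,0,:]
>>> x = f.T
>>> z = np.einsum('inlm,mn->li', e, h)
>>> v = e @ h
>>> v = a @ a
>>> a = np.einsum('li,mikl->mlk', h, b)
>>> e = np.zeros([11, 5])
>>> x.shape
()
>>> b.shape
(29, 7, 5, 11)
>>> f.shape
()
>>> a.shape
(29, 11, 5)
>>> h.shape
(11, 7)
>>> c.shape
(29, 11, 29)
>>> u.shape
(5, 11, 29)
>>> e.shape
(11, 5)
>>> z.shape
(5, 29)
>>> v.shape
(29, 29)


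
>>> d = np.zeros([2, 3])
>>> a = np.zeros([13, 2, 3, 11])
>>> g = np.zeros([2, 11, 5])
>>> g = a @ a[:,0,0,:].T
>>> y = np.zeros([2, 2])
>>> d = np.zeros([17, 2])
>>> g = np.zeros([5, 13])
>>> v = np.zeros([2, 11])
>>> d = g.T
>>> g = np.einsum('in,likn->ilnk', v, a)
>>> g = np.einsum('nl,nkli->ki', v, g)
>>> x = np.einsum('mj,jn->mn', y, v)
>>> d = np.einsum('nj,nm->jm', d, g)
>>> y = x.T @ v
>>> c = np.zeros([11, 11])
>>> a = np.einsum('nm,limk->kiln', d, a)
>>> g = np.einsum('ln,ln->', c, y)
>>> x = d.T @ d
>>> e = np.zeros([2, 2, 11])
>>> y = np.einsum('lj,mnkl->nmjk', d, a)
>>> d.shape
(5, 3)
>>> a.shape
(11, 2, 13, 5)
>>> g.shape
()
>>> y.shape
(2, 11, 3, 13)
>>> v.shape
(2, 11)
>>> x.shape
(3, 3)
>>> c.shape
(11, 11)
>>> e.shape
(2, 2, 11)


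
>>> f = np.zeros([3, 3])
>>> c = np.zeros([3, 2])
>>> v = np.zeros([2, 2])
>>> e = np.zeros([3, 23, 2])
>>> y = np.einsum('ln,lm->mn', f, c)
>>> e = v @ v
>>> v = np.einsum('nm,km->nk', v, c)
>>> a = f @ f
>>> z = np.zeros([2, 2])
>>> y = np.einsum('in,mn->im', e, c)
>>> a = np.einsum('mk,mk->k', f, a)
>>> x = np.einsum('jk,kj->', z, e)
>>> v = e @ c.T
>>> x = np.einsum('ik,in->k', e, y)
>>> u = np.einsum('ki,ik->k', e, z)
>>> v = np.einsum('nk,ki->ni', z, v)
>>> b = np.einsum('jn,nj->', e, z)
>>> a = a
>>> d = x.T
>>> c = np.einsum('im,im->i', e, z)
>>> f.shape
(3, 3)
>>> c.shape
(2,)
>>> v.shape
(2, 3)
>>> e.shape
(2, 2)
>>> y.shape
(2, 3)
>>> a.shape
(3,)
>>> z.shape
(2, 2)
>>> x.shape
(2,)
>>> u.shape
(2,)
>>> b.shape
()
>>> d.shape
(2,)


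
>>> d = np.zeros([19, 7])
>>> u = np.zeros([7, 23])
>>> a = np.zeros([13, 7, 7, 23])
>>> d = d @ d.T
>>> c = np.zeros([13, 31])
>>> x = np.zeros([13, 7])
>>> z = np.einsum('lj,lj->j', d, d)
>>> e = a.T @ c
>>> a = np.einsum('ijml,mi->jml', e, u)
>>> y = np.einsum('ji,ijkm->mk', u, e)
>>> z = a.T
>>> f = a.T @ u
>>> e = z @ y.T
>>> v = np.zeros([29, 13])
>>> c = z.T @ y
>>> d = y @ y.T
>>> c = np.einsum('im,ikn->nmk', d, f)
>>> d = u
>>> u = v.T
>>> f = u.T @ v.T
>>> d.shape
(7, 23)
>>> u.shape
(13, 29)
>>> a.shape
(7, 7, 31)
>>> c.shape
(23, 31, 7)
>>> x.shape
(13, 7)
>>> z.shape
(31, 7, 7)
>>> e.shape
(31, 7, 31)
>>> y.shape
(31, 7)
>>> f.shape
(29, 29)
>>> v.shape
(29, 13)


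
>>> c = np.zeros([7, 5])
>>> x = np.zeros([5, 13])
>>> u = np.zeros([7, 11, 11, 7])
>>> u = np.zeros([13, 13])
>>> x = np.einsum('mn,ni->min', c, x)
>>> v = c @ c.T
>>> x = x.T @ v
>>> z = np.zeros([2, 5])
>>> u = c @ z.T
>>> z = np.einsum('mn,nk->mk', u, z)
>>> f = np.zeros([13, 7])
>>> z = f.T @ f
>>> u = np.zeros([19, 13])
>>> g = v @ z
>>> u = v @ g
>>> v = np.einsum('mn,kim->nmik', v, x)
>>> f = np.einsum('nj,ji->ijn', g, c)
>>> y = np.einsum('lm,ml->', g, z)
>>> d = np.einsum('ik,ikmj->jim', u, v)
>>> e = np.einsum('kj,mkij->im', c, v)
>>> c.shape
(7, 5)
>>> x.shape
(5, 13, 7)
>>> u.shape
(7, 7)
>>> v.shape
(7, 7, 13, 5)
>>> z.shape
(7, 7)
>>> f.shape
(5, 7, 7)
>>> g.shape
(7, 7)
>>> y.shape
()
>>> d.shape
(5, 7, 13)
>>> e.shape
(13, 7)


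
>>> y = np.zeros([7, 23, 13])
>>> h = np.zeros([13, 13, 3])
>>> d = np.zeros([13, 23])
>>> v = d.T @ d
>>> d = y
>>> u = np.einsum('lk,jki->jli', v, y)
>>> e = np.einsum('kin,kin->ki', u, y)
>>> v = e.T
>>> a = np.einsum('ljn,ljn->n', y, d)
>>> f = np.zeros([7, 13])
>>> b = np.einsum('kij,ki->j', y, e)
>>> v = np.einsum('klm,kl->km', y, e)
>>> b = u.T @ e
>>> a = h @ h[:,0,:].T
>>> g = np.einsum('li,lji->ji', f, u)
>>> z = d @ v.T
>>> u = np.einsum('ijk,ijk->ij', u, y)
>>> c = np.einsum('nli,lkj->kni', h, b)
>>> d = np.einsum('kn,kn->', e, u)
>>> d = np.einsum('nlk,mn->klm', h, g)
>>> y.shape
(7, 23, 13)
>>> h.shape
(13, 13, 3)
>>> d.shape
(3, 13, 23)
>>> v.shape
(7, 13)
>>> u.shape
(7, 23)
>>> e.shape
(7, 23)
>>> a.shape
(13, 13, 13)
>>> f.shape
(7, 13)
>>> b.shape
(13, 23, 23)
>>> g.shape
(23, 13)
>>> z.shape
(7, 23, 7)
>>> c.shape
(23, 13, 3)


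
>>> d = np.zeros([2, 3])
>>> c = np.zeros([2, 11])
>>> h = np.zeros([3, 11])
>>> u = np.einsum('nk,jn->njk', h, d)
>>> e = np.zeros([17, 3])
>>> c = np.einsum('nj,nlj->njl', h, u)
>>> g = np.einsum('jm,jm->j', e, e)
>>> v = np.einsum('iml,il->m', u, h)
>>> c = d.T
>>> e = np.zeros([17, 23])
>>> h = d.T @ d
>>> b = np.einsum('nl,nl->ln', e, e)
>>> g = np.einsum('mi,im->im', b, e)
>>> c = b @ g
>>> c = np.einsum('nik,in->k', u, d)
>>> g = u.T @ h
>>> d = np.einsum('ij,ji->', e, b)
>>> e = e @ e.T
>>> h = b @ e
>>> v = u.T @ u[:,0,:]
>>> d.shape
()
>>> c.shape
(11,)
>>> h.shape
(23, 17)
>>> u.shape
(3, 2, 11)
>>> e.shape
(17, 17)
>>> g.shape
(11, 2, 3)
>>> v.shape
(11, 2, 11)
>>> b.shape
(23, 17)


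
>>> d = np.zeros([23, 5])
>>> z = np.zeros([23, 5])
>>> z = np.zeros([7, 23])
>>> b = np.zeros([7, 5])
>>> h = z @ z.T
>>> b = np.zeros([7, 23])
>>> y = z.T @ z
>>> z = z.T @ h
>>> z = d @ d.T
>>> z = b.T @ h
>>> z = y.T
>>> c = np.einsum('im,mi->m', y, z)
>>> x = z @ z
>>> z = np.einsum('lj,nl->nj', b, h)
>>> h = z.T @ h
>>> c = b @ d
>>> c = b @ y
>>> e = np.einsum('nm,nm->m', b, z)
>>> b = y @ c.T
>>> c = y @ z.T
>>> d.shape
(23, 5)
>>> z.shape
(7, 23)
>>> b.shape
(23, 7)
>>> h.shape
(23, 7)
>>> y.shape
(23, 23)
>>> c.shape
(23, 7)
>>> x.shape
(23, 23)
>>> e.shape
(23,)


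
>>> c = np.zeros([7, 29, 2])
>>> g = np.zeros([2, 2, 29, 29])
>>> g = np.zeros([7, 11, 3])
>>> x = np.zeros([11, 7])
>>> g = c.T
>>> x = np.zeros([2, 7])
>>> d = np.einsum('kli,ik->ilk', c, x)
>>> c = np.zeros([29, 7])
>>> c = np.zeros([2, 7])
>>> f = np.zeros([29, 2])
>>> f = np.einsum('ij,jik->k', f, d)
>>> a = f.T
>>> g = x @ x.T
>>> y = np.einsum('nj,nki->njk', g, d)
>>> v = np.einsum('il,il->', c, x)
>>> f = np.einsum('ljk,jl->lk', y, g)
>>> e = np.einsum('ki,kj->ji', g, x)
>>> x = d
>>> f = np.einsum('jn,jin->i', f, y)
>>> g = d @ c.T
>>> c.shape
(2, 7)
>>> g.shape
(2, 29, 2)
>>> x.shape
(2, 29, 7)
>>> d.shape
(2, 29, 7)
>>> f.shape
(2,)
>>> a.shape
(7,)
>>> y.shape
(2, 2, 29)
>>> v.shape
()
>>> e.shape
(7, 2)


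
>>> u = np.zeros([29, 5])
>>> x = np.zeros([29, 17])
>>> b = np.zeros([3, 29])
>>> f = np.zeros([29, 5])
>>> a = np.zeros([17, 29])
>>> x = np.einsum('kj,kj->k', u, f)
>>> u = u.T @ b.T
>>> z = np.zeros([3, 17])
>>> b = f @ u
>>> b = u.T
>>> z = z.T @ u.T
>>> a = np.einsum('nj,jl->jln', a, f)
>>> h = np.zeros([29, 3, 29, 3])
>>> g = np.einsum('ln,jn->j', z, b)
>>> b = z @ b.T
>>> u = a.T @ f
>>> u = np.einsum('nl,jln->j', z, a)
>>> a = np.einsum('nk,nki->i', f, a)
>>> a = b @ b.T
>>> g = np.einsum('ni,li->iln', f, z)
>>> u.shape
(29,)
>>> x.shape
(29,)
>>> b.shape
(17, 3)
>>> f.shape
(29, 5)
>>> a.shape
(17, 17)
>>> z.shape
(17, 5)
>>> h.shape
(29, 3, 29, 3)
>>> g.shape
(5, 17, 29)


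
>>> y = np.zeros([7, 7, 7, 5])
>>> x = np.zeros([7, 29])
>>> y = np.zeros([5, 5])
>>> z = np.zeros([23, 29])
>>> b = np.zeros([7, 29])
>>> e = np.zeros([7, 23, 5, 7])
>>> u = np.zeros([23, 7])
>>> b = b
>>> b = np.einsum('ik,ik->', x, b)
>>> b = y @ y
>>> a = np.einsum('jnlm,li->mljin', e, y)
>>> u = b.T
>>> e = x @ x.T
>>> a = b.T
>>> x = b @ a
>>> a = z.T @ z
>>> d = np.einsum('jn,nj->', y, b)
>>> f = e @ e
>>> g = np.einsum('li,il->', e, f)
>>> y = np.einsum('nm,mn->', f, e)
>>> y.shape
()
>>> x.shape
(5, 5)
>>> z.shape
(23, 29)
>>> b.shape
(5, 5)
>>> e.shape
(7, 7)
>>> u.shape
(5, 5)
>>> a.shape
(29, 29)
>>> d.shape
()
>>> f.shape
(7, 7)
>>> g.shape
()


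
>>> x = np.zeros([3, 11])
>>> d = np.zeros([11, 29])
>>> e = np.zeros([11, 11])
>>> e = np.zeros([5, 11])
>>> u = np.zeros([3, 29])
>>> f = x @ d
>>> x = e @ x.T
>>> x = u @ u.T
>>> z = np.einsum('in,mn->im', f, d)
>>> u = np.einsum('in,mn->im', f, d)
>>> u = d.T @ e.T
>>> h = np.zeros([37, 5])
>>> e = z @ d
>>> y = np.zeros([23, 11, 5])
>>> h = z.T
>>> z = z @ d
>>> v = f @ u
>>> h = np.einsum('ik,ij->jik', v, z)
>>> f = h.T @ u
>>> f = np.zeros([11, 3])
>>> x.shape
(3, 3)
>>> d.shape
(11, 29)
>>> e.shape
(3, 29)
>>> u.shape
(29, 5)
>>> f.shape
(11, 3)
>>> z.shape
(3, 29)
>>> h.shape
(29, 3, 5)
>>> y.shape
(23, 11, 5)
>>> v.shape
(3, 5)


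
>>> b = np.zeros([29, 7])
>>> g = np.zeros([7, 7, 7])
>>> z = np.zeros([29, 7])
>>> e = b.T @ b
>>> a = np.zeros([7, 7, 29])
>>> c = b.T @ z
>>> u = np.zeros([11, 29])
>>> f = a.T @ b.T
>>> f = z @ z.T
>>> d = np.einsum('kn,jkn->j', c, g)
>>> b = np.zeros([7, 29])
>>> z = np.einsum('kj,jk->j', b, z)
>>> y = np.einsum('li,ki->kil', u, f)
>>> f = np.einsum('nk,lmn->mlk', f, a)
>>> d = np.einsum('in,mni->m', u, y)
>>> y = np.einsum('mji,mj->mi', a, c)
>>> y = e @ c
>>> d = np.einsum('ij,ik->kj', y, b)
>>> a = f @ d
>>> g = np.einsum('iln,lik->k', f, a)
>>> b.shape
(7, 29)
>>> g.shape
(7,)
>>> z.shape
(29,)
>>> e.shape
(7, 7)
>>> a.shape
(7, 7, 7)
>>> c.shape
(7, 7)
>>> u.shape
(11, 29)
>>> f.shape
(7, 7, 29)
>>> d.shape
(29, 7)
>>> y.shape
(7, 7)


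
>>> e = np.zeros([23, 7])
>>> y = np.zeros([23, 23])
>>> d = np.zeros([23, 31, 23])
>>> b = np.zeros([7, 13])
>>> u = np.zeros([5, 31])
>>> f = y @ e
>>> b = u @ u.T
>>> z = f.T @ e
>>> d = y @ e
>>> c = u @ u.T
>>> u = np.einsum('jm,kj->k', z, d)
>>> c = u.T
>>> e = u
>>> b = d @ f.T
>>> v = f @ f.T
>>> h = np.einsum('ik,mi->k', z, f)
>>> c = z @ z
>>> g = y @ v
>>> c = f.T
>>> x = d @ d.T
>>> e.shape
(23,)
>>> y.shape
(23, 23)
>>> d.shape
(23, 7)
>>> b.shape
(23, 23)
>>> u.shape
(23,)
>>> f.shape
(23, 7)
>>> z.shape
(7, 7)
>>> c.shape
(7, 23)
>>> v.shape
(23, 23)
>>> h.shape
(7,)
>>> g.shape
(23, 23)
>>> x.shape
(23, 23)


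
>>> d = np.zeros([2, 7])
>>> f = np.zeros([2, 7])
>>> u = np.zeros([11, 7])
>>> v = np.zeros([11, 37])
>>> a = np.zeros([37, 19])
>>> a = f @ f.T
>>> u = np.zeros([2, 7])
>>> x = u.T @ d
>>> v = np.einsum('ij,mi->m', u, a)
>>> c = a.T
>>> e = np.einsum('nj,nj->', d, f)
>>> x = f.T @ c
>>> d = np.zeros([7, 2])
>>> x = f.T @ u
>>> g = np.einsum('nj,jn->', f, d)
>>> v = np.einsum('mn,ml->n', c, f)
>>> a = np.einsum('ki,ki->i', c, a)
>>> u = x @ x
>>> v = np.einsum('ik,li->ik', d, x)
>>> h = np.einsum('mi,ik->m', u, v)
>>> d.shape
(7, 2)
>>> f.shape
(2, 7)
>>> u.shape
(7, 7)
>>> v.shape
(7, 2)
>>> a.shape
(2,)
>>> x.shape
(7, 7)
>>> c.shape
(2, 2)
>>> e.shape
()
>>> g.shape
()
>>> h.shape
(7,)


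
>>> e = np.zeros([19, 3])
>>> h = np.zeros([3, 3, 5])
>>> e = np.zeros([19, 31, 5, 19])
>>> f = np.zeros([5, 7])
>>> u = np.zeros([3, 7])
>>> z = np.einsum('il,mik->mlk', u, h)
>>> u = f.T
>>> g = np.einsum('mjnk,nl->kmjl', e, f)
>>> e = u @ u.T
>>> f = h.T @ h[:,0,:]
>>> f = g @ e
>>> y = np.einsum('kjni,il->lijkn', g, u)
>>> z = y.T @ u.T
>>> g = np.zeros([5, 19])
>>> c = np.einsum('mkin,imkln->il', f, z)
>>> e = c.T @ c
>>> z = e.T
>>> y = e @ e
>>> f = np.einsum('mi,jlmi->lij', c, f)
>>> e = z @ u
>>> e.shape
(7, 5)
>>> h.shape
(3, 3, 5)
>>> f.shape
(19, 7, 19)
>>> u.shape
(7, 5)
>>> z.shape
(7, 7)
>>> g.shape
(5, 19)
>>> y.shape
(7, 7)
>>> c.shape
(31, 7)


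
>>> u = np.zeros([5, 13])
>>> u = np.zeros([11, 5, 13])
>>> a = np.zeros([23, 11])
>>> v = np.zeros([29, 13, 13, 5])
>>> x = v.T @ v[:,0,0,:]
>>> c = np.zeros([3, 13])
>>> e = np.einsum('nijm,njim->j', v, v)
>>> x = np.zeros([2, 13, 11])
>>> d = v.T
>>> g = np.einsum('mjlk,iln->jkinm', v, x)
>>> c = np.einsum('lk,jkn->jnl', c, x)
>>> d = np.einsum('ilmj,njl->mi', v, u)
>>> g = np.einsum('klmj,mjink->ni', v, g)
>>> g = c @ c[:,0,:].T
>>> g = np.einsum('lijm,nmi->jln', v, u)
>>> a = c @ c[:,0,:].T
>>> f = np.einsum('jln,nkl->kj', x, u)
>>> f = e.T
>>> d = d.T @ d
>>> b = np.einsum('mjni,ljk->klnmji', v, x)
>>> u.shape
(11, 5, 13)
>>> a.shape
(2, 11, 2)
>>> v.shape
(29, 13, 13, 5)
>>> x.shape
(2, 13, 11)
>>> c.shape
(2, 11, 3)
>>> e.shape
(13,)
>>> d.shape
(29, 29)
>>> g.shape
(13, 29, 11)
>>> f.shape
(13,)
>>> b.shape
(11, 2, 13, 29, 13, 5)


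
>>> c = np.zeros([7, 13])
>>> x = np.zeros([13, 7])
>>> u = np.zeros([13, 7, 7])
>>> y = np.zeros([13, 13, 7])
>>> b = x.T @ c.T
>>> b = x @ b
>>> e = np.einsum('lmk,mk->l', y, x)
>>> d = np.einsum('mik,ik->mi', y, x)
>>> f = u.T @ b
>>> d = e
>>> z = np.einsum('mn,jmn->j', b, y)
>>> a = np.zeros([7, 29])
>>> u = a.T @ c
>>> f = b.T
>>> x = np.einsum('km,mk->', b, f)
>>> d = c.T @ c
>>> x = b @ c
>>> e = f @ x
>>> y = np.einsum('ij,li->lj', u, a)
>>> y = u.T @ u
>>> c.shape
(7, 13)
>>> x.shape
(13, 13)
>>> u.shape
(29, 13)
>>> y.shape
(13, 13)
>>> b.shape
(13, 7)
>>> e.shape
(7, 13)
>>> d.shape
(13, 13)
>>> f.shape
(7, 13)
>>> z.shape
(13,)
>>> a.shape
(7, 29)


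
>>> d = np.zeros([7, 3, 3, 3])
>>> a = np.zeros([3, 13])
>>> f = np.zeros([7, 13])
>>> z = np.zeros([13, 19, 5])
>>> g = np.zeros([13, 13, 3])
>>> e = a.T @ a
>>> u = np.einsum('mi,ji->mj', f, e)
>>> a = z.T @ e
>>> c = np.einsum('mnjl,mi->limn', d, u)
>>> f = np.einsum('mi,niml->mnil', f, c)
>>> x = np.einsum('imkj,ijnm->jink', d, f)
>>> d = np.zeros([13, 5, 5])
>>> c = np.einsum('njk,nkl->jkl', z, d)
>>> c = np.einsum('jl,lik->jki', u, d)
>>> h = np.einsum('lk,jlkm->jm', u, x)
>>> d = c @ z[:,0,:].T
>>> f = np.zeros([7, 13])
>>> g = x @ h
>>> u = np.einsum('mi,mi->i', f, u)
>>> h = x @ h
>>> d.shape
(7, 5, 13)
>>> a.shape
(5, 19, 13)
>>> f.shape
(7, 13)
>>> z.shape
(13, 19, 5)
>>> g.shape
(3, 7, 13, 3)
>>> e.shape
(13, 13)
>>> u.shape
(13,)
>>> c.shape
(7, 5, 5)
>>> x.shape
(3, 7, 13, 3)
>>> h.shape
(3, 7, 13, 3)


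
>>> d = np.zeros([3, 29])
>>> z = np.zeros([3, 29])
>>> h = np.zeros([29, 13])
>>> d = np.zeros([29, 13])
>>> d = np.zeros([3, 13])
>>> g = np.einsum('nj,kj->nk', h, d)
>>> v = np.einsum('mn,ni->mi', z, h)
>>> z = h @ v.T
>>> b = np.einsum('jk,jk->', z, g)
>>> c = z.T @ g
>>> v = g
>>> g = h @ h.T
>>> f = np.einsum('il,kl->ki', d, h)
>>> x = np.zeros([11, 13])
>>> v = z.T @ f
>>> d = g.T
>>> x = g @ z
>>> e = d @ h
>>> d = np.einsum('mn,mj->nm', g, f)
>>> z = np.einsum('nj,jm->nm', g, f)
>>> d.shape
(29, 29)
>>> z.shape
(29, 3)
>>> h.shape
(29, 13)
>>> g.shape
(29, 29)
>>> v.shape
(3, 3)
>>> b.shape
()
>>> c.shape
(3, 3)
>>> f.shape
(29, 3)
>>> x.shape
(29, 3)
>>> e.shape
(29, 13)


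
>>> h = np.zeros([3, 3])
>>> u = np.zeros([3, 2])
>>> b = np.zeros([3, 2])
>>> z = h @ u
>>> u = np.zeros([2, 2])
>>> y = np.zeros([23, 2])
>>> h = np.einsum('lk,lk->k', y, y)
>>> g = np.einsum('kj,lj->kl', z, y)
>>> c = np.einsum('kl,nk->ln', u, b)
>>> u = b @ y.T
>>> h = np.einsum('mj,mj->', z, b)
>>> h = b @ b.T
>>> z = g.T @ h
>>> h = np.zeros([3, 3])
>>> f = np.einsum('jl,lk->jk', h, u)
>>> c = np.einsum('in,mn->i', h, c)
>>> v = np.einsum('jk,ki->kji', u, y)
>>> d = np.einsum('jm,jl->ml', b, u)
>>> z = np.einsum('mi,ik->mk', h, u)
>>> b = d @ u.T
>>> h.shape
(3, 3)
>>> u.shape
(3, 23)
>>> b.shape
(2, 3)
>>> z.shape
(3, 23)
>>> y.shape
(23, 2)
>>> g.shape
(3, 23)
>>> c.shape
(3,)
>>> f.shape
(3, 23)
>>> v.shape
(23, 3, 2)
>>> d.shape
(2, 23)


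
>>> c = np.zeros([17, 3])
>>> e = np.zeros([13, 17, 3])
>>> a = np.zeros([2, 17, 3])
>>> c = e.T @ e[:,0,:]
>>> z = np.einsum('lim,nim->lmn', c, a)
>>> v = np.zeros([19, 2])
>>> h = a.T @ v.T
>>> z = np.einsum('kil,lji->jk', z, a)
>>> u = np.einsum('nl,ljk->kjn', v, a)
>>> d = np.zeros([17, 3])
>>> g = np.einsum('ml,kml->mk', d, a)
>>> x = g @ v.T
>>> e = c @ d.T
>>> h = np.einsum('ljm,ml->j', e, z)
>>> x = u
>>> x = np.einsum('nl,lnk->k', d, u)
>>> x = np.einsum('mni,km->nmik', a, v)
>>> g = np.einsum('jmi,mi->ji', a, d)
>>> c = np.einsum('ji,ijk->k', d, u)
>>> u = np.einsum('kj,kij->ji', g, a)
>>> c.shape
(19,)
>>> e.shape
(3, 17, 17)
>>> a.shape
(2, 17, 3)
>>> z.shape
(17, 3)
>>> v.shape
(19, 2)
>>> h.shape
(17,)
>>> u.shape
(3, 17)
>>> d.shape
(17, 3)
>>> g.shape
(2, 3)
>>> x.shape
(17, 2, 3, 19)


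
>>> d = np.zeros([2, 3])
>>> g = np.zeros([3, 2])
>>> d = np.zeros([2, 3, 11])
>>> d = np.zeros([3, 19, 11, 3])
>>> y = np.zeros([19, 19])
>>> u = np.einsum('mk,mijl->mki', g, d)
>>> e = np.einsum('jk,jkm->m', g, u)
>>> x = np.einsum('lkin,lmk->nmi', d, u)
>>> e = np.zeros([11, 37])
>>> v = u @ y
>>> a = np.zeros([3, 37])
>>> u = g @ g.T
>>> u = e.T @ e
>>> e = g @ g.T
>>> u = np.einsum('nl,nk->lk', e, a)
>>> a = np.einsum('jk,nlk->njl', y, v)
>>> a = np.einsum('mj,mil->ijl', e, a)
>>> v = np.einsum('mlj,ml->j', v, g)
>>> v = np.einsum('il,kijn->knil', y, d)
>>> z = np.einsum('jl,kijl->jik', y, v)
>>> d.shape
(3, 19, 11, 3)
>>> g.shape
(3, 2)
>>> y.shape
(19, 19)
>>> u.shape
(3, 37)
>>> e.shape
(3, 3)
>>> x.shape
(3, 2, 11)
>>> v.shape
(3, 3, 19, 19)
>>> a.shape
(19, 3, 2)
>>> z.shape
(19, 3, 3)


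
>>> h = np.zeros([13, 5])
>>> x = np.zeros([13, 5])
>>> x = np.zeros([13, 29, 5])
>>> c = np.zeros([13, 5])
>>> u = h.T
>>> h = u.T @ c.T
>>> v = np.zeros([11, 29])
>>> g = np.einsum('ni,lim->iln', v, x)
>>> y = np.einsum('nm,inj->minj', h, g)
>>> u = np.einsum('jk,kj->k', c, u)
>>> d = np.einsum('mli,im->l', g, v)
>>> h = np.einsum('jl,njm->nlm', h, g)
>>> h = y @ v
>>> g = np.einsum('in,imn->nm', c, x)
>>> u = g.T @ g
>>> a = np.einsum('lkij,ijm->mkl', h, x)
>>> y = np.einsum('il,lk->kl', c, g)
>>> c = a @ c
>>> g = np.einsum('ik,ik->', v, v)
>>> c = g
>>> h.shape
(13, 29, 13, 29)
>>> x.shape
(13, 29, 5)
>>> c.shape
()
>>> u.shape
(29, 29)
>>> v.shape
(11, 29)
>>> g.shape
()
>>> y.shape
(29, 5)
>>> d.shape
(13,)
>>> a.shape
(5, 29, 13)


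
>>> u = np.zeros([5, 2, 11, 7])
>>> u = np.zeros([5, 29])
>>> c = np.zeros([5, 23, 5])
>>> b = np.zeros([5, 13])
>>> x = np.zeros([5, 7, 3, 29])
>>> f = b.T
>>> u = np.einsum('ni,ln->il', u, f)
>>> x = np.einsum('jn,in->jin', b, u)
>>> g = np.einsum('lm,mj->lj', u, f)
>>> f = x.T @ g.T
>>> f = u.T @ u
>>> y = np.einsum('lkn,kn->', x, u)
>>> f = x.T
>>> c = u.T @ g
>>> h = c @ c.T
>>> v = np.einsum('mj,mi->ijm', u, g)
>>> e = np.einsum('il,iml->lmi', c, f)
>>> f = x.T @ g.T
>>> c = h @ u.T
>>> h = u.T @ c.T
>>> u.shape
(29, 13)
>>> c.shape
(13, 29)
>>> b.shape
(5, 13)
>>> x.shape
(5, 29, 13)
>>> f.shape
(13, 29, 29)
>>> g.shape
(29, 5)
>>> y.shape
()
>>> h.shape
(13, 13)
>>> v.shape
(5, 13, 29)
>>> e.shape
(5, 29, 13)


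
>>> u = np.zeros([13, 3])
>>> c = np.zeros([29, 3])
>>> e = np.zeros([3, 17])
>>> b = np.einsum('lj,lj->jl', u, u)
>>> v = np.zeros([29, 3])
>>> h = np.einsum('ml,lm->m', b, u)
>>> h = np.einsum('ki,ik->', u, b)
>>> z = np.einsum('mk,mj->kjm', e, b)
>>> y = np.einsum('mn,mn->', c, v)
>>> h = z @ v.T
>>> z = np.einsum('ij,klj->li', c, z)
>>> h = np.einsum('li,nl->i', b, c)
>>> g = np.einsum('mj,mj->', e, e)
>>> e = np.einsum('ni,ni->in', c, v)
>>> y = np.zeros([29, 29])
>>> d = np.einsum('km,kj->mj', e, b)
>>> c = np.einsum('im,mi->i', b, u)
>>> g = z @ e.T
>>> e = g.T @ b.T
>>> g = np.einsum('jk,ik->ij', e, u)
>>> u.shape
(13, 3)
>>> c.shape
(3,)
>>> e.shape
(3, 3)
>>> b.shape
(3, 13)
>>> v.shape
(29, 3)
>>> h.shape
(13,)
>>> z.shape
(13, 29)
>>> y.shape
(29, 29)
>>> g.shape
(13, 3)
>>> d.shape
(29, 13)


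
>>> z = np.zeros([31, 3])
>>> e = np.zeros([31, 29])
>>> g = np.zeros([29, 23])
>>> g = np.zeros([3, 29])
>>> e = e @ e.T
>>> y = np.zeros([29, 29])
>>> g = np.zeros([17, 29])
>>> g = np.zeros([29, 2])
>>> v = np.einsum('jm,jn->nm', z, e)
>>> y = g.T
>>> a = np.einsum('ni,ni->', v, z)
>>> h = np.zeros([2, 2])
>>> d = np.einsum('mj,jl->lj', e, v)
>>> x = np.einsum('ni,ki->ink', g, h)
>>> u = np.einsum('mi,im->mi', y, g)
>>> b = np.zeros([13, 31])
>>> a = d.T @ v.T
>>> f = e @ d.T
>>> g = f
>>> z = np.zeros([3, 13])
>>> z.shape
(3, 13)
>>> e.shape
(31, 31)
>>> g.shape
(31, 3)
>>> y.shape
(2, 29)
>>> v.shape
(31, 3)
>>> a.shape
(31, 31)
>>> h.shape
(2, 2)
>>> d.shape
(3, 31)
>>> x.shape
(2, 29, 2)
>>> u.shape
(2, 29)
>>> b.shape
(13, 31)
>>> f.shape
(31, 3)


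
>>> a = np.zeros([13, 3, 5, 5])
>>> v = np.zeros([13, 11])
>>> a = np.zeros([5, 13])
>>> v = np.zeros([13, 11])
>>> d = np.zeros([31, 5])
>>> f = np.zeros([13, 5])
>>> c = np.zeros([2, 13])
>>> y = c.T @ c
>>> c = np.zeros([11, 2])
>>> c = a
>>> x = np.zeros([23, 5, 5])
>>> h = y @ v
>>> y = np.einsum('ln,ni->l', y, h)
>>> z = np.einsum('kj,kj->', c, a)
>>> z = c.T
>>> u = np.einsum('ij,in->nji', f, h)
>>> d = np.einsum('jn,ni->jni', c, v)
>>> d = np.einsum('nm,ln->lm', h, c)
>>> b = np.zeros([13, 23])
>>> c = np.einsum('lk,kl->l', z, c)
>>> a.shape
(5, 13)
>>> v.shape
(13, 11)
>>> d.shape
(5, 11)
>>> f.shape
(13, 5)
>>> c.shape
(13,)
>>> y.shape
(13,)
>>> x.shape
(23, 5, 5)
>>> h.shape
(13, 11)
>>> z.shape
(13, 5)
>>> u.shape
(11, 5, 13)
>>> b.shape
(13, 23)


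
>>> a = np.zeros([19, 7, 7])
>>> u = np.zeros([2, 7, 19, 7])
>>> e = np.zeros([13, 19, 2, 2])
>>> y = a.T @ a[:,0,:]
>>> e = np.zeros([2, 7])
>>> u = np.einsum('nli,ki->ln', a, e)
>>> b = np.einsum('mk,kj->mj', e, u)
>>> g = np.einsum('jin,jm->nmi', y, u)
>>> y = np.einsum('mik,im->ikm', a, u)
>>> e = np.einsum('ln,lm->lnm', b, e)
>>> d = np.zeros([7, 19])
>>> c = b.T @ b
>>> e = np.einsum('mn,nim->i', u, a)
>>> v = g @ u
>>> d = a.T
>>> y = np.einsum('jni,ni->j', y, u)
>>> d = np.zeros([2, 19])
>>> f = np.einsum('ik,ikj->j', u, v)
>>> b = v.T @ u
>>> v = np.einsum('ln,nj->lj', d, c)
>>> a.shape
(19, 7, 7)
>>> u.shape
(7, 19)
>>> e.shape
(7,)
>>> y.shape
(7,)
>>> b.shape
(19, 19, 19)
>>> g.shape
(7, 19, 7)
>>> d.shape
(2, 19)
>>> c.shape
(19, 19)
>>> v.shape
(2, 19)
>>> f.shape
(19,)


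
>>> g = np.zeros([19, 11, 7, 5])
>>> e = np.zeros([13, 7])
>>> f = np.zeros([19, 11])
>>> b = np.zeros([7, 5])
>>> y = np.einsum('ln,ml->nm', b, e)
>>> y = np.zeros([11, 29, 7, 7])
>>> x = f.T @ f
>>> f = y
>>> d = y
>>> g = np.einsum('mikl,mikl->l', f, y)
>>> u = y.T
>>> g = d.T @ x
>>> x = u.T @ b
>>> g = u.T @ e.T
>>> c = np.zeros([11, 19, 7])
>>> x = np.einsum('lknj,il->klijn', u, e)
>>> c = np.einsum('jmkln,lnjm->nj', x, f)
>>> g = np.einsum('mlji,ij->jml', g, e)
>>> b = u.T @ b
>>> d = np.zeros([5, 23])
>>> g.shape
(7, 11, 29)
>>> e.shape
(13, 7)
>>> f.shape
(11, 29, 7, 7)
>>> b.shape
(11, 29, 7, 5)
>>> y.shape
(11, 29, 7, 7)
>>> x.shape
(7, 7, 13, 11, 29)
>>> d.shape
(5, 23)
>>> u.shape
(7, 7, 29, 11)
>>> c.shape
(29, 7)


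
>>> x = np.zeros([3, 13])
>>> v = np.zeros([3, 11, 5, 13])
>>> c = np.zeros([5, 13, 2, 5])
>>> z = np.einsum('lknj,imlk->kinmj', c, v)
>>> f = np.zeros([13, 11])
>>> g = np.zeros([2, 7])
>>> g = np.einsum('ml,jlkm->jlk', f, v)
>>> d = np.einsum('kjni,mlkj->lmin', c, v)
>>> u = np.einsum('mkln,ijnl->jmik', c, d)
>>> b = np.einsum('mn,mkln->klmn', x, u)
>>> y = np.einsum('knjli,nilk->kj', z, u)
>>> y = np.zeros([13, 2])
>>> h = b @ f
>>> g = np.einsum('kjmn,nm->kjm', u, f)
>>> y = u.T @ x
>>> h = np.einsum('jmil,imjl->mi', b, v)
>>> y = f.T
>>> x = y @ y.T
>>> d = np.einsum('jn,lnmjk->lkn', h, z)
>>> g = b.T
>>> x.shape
(11, 11)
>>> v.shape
(3, 11, 5, 13)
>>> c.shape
(5, 13, 2, 5)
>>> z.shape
(13, 3, 2, 11, 5)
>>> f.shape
(13, 11)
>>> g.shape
(13, 3, 11, 5)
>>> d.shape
(13, 5, 3)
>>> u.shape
(3, 5, 11, 13)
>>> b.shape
(5, 11, 3, 13)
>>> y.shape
(11, 13)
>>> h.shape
(11, 3)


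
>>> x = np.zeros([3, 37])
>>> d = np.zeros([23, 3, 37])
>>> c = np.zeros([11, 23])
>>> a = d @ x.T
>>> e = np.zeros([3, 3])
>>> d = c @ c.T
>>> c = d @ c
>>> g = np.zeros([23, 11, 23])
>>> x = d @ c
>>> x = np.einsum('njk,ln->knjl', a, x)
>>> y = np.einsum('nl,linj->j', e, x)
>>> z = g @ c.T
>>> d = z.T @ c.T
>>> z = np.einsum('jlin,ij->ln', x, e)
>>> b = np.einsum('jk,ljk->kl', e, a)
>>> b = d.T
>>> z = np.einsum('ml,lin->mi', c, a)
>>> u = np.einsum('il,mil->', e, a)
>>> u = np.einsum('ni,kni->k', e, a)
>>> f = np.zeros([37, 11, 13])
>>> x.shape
(3, 23, 3, 11)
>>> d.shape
(11, 11, 11)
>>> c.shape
(11, 23)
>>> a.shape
(23, 3, 3)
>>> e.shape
(3, 3)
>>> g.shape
(23, 11, 23)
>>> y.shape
(11,)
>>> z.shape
(11, 3)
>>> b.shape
(11, 11, 11)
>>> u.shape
(23,)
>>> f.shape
(37, 11, 13)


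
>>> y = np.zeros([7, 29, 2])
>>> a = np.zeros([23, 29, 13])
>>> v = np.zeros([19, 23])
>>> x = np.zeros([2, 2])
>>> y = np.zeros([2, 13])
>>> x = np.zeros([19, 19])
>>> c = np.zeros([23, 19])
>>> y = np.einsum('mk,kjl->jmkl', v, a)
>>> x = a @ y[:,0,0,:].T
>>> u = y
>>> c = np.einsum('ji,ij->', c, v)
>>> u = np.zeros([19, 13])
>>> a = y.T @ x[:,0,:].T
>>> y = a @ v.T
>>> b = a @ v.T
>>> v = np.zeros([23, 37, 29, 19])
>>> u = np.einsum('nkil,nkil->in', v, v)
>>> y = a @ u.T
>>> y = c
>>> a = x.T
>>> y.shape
()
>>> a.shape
(29, 29, 23)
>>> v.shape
(23, 37, 29, 19)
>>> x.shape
(23, 29, 29)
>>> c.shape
()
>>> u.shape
(29, 23)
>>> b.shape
(13, 23, 19, 19)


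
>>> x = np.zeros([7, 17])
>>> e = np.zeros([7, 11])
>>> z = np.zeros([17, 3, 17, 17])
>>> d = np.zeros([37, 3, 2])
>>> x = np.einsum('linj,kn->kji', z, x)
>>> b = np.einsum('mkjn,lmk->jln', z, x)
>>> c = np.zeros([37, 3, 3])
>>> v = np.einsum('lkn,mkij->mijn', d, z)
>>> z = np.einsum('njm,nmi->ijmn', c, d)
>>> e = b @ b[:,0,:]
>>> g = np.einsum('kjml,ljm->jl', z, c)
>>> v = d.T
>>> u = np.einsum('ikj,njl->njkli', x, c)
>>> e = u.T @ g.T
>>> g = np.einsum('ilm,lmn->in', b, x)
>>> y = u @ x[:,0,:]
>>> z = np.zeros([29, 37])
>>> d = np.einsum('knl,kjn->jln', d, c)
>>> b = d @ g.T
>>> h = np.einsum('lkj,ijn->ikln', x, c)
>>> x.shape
(7, 17, 3)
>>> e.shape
(7, 3, 17, 3, 3)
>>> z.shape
(29, 37)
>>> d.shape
(3, 2, 3)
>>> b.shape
(3, 2, 17)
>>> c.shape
(37, 3, 3)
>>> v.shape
(2, 3, 37)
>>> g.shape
(17, 3)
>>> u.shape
(37, 3, 17, 3, 7)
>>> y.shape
(37, 3, 17, 3, 3)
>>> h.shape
(37, 17, 7, 3)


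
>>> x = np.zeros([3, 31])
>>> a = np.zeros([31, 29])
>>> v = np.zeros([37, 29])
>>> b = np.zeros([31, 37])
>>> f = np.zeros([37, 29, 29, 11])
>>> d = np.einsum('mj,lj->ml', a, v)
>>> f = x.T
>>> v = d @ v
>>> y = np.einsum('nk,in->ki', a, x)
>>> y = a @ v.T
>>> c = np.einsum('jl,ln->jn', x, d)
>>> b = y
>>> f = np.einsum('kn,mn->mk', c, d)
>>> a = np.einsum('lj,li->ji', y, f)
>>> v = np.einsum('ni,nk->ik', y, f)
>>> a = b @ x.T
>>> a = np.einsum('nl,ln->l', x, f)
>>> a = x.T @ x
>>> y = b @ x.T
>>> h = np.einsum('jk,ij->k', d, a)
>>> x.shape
(3, 31)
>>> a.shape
(31, 31)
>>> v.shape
(31, 3)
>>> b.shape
(31, 31)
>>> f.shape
(31, 3)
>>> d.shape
(31, 37)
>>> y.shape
(31, 3)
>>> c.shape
(3, 37)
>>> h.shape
(37,)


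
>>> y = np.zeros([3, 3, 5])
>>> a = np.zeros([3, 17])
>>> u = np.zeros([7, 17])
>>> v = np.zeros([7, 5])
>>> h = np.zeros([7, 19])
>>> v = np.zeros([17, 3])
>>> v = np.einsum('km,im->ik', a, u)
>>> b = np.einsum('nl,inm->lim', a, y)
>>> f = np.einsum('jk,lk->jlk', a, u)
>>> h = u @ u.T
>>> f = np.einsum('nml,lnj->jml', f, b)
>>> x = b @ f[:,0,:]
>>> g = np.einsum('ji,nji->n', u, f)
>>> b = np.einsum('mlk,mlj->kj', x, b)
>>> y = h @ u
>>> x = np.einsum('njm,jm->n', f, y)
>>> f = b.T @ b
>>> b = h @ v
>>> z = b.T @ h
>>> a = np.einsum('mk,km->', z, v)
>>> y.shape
(7, 17)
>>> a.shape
()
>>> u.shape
(7, 17)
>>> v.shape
(7, 3)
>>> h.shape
(7, 7)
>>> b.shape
(7, 3)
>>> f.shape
(5, 5)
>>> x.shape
(5,)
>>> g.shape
(5,)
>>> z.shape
(3, 7)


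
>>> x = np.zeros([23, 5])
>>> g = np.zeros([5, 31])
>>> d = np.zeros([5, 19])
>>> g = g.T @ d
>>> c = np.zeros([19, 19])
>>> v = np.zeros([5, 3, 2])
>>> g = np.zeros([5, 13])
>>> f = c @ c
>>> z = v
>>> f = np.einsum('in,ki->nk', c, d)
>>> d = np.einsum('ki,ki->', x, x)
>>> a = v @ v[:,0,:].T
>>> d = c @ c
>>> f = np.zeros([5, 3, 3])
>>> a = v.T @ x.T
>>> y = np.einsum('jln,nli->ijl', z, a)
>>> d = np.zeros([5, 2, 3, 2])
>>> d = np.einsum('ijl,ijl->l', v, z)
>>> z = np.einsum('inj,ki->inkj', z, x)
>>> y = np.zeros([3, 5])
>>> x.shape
(23, 5)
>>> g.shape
(5, 13)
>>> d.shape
(2,)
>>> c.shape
(19, 19)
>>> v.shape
(5, 3, 2)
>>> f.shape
(5, 3, 3)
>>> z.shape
(5, 3, 23, 2)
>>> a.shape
(2, 3, 23)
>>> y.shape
(3, 5)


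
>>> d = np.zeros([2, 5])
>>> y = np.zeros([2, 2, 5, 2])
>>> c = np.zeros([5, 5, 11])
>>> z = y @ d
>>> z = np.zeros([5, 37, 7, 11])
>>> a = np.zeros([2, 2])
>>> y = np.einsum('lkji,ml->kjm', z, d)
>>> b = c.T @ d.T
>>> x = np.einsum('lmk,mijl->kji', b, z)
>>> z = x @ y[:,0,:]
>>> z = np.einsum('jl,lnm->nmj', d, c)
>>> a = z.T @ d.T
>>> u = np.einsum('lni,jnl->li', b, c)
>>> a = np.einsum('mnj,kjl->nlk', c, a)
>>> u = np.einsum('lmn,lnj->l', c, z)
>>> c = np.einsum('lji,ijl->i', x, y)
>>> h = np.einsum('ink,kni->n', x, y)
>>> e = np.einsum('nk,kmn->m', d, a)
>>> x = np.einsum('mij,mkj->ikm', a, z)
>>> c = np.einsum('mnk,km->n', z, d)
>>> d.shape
(2, 5)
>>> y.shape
(37, 7, 2)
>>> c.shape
(11,)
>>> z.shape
(5, 11, 2)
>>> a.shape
(5, 2, 2)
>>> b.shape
(11, 5, 2)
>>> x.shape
(2, 11, 5)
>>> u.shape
(5,)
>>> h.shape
(7,)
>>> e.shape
(2,)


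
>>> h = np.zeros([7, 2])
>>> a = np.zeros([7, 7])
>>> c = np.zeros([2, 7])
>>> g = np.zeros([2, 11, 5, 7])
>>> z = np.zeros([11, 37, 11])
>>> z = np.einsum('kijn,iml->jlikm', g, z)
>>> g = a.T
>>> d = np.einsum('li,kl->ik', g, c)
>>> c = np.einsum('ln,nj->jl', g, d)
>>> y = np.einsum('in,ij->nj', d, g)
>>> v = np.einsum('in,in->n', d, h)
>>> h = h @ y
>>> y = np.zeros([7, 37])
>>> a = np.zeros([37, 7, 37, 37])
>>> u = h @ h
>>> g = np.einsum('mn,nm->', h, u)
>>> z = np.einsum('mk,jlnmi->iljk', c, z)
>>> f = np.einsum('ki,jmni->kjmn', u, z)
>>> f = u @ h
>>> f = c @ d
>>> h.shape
(7, 7)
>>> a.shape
(37, 7, 37, 37)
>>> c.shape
(2, 7)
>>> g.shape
()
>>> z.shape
(37, 11, 5, 7)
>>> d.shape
(7, 2)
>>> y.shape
(7, 37)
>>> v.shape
(2,)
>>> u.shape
(7, 7)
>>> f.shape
(2, 2)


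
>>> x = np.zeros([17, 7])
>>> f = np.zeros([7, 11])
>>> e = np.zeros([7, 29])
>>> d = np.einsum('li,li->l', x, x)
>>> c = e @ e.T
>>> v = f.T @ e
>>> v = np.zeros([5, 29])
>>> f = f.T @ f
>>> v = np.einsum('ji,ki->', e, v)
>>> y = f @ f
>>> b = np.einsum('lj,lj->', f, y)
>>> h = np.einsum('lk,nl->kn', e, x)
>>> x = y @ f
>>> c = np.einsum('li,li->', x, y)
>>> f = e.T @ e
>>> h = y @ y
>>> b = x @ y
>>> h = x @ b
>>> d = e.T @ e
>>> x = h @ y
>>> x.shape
(11, 11)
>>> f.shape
(29, 29)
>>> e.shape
(7, 29)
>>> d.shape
(29, 29)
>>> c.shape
()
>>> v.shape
()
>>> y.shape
(11, 11)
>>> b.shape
(11, 11)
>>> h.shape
(11, 11)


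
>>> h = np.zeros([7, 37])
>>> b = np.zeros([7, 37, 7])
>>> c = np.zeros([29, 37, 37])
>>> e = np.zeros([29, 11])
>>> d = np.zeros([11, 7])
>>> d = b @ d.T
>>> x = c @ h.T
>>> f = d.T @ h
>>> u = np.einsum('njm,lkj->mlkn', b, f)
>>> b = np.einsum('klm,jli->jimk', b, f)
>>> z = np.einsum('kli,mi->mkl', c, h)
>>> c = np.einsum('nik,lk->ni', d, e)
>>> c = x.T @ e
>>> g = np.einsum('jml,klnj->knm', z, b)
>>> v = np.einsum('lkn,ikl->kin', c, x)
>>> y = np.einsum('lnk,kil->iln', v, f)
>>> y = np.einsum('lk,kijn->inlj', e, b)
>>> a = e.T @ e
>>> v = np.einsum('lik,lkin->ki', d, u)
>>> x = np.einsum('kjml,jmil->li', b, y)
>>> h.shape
(7, 37)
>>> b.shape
(11, 37, 7, 7)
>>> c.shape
(7, 37, 11)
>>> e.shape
(29, 11)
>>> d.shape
(7, 37, 11)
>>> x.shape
(7, 29)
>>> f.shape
(11, 37, 37)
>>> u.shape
(7, 11, 37, 7)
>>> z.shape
(7, 29, 37)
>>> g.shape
(11, 7, 29)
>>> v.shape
(11, 37)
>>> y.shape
(37, 7, 29, 7)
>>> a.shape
(11, 11)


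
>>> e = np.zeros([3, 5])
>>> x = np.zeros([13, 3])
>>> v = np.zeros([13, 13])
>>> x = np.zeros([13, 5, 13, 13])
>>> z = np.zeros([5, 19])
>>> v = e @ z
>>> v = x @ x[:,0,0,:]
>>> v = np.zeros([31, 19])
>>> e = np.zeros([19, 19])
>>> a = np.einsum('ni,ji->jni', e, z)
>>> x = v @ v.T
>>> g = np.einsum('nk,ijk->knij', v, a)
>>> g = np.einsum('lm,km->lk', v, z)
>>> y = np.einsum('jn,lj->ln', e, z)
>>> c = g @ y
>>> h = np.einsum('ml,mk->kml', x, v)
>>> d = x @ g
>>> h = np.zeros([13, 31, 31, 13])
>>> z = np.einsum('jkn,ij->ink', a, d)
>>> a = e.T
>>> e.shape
(19, 19)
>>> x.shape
(31, 31)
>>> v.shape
(31, 19)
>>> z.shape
(31, 19, 19)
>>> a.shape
(19, 19)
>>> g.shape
(31, 5)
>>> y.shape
(5, 19)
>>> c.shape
(31, 19)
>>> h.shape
(13, 31, 31, 13)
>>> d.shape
(31, 5)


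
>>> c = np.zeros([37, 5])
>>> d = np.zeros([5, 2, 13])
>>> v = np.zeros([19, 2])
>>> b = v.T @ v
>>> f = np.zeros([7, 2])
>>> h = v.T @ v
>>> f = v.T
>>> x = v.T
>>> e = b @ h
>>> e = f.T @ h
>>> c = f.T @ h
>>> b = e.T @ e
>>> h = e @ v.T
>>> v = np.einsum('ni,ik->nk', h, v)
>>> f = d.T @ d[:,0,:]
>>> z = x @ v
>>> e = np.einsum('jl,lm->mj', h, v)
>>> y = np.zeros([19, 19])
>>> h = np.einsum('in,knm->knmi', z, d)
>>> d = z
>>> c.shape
(19, 2)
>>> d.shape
(2, 2)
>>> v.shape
(19, 2)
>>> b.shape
(2, 2)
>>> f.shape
(13, 2, 13)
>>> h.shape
(5, 2, 13, 2)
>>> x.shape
(2, 19)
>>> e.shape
(2, 19)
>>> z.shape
(2, 2)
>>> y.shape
(19, 19)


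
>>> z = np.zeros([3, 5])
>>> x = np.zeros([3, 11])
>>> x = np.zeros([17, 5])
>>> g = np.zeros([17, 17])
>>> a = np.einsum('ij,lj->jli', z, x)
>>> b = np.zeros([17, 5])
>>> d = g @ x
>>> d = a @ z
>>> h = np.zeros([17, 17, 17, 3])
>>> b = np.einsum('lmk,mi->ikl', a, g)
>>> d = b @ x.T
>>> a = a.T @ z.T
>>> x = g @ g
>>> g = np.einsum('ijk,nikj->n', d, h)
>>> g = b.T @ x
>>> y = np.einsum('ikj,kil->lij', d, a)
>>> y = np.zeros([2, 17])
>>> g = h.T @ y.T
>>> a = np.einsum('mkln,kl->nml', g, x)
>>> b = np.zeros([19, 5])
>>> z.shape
(3, 5)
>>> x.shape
(17, 17)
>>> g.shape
(3, 17, 17, 2)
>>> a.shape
(2, 3, 17)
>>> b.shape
(19, 5)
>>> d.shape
(17, 3, 17)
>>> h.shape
(17, 17, 17, 3)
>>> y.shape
(2, 17)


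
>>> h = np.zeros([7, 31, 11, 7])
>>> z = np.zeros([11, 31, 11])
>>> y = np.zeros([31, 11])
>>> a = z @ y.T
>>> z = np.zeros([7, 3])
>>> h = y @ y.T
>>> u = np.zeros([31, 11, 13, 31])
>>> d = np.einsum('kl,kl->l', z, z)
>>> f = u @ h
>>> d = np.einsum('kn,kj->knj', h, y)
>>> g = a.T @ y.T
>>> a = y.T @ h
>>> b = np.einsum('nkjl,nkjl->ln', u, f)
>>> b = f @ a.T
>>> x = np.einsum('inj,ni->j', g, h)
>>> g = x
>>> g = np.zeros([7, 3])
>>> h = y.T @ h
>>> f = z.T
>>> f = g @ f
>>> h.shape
(11, 31)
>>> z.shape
(7, 3)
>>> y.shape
(31, 11)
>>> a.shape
(11, 31)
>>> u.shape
(31, 11, 13, 31)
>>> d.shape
(31, 31, 11)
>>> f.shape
(7, 7)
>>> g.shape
(7, 3)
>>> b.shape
(31, 11, 13, 11)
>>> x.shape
(31,)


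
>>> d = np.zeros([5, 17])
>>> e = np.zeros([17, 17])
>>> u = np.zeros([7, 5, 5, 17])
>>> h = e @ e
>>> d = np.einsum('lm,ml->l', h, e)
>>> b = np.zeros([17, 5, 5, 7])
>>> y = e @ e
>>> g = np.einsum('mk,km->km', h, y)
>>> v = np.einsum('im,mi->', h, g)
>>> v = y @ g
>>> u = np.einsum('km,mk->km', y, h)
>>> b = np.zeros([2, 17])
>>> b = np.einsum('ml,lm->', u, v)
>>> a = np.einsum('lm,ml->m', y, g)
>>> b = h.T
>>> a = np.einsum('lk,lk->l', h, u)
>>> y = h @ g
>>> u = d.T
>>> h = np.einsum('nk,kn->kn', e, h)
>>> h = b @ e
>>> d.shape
(17,)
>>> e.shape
(17, 17)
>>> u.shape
(17,)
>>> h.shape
(17, 17)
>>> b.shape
(17, 17)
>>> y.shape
(17, 17)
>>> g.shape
(17, 17)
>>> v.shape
(17, 17)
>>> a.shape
(17,)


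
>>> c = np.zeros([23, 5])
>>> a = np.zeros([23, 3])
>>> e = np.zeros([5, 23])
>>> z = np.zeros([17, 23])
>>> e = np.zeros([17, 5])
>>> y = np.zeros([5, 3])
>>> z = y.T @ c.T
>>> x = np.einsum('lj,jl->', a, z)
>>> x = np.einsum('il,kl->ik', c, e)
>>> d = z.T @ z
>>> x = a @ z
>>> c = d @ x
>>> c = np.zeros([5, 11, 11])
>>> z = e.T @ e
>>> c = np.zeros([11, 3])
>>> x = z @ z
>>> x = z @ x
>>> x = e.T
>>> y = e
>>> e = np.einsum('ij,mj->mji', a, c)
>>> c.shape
(11, 3)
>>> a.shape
(23, 3)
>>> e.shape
(11, 3, 23)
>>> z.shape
(5, 5)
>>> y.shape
(17, 5)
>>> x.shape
(5, 17)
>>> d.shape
(23, 23)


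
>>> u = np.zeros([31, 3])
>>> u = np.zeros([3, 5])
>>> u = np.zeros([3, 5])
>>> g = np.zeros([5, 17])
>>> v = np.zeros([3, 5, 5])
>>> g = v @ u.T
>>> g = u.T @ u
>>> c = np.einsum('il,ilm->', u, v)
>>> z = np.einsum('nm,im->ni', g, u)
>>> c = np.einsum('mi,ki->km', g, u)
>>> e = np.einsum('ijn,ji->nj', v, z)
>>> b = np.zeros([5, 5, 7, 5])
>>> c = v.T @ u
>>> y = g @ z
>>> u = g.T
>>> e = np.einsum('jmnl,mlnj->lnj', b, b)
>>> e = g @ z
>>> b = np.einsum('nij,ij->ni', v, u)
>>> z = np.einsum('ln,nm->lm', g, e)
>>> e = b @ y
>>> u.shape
(5, 5)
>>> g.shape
(5, 5)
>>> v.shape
(3, 5, 5)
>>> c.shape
(5, 5, 5)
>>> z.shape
(5, 3)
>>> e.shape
(3, 3)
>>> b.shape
(3, 5)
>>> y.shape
(5, 3)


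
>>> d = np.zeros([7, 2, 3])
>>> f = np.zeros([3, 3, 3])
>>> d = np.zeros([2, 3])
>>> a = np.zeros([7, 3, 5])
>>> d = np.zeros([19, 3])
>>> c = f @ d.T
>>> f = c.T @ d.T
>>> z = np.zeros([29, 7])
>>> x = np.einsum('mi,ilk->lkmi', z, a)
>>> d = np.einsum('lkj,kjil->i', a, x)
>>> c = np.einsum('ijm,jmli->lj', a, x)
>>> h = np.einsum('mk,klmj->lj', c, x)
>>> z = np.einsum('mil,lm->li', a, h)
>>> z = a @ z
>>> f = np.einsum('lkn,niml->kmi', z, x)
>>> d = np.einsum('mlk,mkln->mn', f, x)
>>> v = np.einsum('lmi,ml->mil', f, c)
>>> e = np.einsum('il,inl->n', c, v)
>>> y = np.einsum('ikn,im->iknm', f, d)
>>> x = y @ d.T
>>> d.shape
(3, 7)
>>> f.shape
(3, 29, 5)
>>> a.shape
(7, 3, 5)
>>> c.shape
(29, 3)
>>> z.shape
(7, 3, 3)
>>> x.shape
(3, 29, 5, 3)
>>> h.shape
(5, 7)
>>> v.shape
(29, 5, 3)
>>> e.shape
(5,)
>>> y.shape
(3, 29, 5, 7)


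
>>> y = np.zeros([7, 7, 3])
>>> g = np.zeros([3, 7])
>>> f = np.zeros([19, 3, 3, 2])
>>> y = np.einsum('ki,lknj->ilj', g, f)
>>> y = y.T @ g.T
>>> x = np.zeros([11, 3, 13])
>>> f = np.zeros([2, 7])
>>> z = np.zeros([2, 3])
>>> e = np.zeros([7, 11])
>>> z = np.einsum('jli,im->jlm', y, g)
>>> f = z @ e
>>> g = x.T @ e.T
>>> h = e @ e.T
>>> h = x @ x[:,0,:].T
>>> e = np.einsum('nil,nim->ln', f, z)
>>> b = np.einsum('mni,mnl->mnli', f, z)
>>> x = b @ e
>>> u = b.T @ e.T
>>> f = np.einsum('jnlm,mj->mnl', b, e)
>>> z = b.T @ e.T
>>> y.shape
(2, 19, 3)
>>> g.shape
(13, 3, 7)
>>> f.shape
(11, 19, 7)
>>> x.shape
(2, 19, 7, 2)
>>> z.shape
(11, 7, 19, 11)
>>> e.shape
(11, 2)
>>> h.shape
(11, 3, 11)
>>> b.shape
(2, 19, 7, 11)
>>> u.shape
(11, 7, 19, 11)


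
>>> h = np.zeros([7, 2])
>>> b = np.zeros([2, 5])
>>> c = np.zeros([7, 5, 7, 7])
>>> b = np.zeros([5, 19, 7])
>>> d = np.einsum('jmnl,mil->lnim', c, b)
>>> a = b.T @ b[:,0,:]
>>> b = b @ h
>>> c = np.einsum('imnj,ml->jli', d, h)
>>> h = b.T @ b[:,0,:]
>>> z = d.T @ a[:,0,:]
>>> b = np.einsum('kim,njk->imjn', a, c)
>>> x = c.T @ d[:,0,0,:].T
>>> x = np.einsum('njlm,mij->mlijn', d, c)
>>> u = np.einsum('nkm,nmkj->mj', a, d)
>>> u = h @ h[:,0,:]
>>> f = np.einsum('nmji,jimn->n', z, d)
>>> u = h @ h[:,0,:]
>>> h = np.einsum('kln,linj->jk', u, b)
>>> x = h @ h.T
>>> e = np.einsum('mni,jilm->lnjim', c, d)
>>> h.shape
(5, 2)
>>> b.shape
(19, 7, 2, 5)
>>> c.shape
(5, 2, 7)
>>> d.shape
(7, 7, 19, 5)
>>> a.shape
(7, 19, 7)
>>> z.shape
(5, 19, 7, 7)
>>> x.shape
(5, 5)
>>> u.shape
(2, 19, 2)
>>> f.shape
(5,)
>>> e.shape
(19, 2, 7, 7, 5)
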